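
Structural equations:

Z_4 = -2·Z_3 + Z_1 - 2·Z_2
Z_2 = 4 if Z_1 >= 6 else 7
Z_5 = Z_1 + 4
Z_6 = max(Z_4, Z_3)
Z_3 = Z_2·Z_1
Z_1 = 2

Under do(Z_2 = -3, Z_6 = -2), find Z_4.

20

The joint intervention fixes Z_2 = -3, Z_6 = -2, removing each variable's own equation.
Z_3 = Z_2·Z_1  [with Z_2=-3, Z_1=2]  = -6
Z_4 = -2·Z_3 + Z_1 - 2·Z_2  [with Z_3=-6, Z_1=2, Z_2=-3]  = 20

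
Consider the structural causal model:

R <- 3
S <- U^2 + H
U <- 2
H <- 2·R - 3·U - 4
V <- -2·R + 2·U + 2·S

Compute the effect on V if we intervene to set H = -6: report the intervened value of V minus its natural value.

-4

do(H=-6) replaces the equation H <- 2·R - 3·U - 4 with the constant H = -6.
S = U^2 + H  [with U=2, H=-6]  = -2
V = -2·R + 2·U + 2·S  [with R=3, U=2, S=-2]  = -6
Without intervention: H = 2·R - 3·U - 4  [with R=3, U=2]  = -4; S = U^2 + H  [with U=2, H=-4]  = 0; V = -2·R + 2·U + 2·S  [with R=3, U=2, S=0]  = -2.
Change = -6 − (-2) = -4.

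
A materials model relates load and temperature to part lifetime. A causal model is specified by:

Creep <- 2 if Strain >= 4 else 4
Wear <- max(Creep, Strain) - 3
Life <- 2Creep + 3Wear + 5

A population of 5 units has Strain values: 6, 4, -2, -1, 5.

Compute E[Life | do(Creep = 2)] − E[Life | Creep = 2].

-3.6

The intervention sets Creep=2 in all 5 units regardless of Strain. Recomputing Life per unit gives 18, 12, 6, 6, 15; average 11.4.
Conditioning on Creep=2 selects the 3 unit(s) with Strain ∈ {6, 4, 5}. Their Life values: 18, 12, 15. Mean = 15.
Difference = 11.4 − 15 = -3.6.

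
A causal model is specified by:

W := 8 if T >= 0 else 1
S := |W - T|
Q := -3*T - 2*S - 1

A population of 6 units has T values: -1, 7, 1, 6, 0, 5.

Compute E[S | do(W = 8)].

do(W=8) breaks W's dependence on T. With W=8 fixed, S across the units is 9, 1, 7, 2, 8, 3, mean 5.

5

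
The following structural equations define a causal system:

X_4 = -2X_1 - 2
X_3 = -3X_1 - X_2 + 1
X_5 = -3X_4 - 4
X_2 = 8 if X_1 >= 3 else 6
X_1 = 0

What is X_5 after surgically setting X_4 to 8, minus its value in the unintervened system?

Intervening sets X_4 = 8 and removes its equation (X_4 = -2X_1 - 2).
X_5 = -3X_4 - 4  [with X_4=8]  = -28
Without intervention: X_4 = -2X_1 - 2  [with X_1=0]  = -2; X_5 = -3X_4 - 4  [with X_4=-2]  = 2.
Change = -28 − 2 = -30.

-30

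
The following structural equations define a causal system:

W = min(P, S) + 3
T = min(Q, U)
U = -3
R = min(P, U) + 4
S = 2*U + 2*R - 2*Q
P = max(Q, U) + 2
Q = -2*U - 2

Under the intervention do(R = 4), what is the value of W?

-3

The intervention breaks the incoming arrows to R: R = min(P, U) + 4 no longer applies, and R = 4.
Q = -2*U - 2  [with U=-3]  = 4
P = max(Q, U) + 2  [with Q=4, U=-3]  = 6
S = 2*U + 2*R - 2*Q  [with U=-3, R=4, Q=4]  = -6
W = min(P, S) + 3  [with P=6, S=-6]  = -3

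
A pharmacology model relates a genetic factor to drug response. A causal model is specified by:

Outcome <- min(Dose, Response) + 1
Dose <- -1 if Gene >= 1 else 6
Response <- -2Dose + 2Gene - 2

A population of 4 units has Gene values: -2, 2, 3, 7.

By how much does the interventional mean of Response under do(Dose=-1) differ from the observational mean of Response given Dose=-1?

The intervention sets Dose=-1 in all 4 units regardless of Gene. Recomputing Response per unit gives -4, 4, 6, 14; average 5.
Observing Dose=-1 restricts to units where Dose's equation naturally yields -1: Gene ∈ {2, 3, 7}. In that subpopulation Response = 4, 6, 14, mean 8.
Difference = 5 − 8 = -3.

-3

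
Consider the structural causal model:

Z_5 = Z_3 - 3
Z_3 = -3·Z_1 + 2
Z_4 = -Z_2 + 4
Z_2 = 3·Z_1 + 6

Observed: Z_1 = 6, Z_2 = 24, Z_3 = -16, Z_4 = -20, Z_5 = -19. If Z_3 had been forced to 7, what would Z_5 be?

do(Z_3=7) replaces the equation Z_3 = -3·Z_1 + 2 with the constant Z_3 = 7.
Z_5 = Z_3 - 3  [with Z_3=7]  = 4

4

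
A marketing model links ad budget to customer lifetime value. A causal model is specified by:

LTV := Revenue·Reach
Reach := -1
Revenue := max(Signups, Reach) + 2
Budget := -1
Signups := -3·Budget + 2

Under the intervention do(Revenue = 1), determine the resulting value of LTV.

-1

Intervening sets Revenue = 1 and removes its equation (Revenue := max(Signups, Reach) + 2).
LTV = Revenue·Reach  [with Revenue=1, Reach=-1]  = -1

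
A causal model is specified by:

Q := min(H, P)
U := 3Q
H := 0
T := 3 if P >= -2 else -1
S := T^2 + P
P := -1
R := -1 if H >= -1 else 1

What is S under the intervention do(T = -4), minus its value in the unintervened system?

7

The intervention breaks the incoming arrows to T: T := 3 if P >= -2 else -1 no longer applies, and T = -4.
S = T^2 + P  [with T=-4, P=-1]  = 15
Without intervention: T = 3 if P >= -2 else -1  [with P=-1]  = 3; S = T^2 + P  [with T=3, P=-1]  = 8.
Change = 15 − 8 = 7.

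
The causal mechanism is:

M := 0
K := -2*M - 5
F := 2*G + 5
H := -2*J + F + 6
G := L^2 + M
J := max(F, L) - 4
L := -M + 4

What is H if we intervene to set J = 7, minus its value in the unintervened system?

Under do(J=7), the mechanism J := max(F, L) - 4 is discarded; J is fixed at 7.
L = -M + 4  [with M=0]  = 4
G = L^2 + M  [with L=4, M=0]  = 16
F = 2*G + 5  [with G=16]  = 37
H = -2*J + F + 6  [with J=7, F=37]  = 29
Without intervention: L = -M + 4  [with M=0]  = 4; G = L^2 + M  [with L=4, M=0]  = 16; F = 2*G + 5  [with G=16]  = 37; J = max(F, L) - 4  [with F=37, L=4]  = 33; H = -2*J + F + 6  [with J=33, F=37]  = -23.
Change = 29 − (-23) = 52.

52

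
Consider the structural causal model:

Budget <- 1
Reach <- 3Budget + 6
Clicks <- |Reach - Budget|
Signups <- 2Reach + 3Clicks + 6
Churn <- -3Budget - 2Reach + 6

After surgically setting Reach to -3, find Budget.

Under do(Reach=-3), the mechanism Reach <- 3Budget + 6 is discarded; Reach is fixed at -3.
Budget is not downstream of the intervention, so its value is determined by the original equations.

1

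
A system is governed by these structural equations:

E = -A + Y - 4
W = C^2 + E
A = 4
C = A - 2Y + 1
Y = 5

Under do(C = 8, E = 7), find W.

71

Setting C = 8, E = 7 by intervention discards those variables' equations.
W = C^2 + E  [with C=8, E=7]  = 71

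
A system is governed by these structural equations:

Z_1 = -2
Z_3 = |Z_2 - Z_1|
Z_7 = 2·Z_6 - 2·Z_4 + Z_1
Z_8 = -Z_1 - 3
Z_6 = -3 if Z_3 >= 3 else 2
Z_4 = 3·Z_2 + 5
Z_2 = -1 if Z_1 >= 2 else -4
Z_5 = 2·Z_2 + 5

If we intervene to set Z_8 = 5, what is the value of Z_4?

The intervention breaks the incoming arrows to Z_8: Z_8 = -Z_1 - 3 no longer applies, and Z_8 = 5.
Since Z_4 is not a descendant of the intervened variable, it is unaffected.
Z_2 = -1 if Z_1 >= 2 else -4  [with Z_1=-2]  = -4
Z_4 = 3·Z_2 + 5  [with Z_2=-4]  = -7

-7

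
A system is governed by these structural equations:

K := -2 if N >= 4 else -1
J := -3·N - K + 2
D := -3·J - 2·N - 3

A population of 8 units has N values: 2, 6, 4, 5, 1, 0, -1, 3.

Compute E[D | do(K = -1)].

do(K=-1) breaks K's dependence on N. With K=-1 fixed, D across the units is 2, 30, 16, 23, -5, -12, -19, 9, mean 5.5.

5.5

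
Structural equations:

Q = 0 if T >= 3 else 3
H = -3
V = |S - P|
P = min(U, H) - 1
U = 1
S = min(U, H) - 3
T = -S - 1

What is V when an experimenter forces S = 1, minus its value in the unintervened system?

3

do(S=1) replaces the equation S = min(U, H) - 3 with the constant S = 1.
P = min(U, H) - 1  [with U=1, H=-3]  = -4
V = |S - P|  [with S=1, P=-4]  = 5
Without intervention: S = min(U, H) - 3  [with U=1, H=-3]  = -6; P = min(U, H) - 1  [with U=1, H=-3]  = -4; V = |S - P|  [with S=-6, P=-4]  = 2.
Change = 5 − 2 = 3.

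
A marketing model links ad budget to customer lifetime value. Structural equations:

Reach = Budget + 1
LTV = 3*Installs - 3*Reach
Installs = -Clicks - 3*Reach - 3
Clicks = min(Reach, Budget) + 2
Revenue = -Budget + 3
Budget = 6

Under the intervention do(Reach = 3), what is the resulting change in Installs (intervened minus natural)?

Under do(Reach=3), the mechanism Reach = Budget + 1 is discarded; Reach is fixed at 3.
Clicks = min(Reach, Budget) + 2  [with Reach=3, Budget=6]  = 5
Installs = -Clicks - 3*Reach - 3  [with Clicks=5, Reach=3]  = -17
Without intervention: Reach = Budget + 1  [with Budget=6]  = 7; Clicks = min(Reach, Budget) + 2  [with Reach=7, Budget=6]  = 8; Installs = -Clicks - 3*Reach - 3  [with Clicks=8, Reach=7]  = -32.
Change = -17 − (-32) = 15.

15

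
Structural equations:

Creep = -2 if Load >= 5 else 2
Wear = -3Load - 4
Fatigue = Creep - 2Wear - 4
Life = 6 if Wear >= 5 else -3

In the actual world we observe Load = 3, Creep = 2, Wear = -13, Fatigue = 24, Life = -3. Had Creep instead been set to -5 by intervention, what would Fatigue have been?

Under do(Creep=-5), the mechanism Creep = -2 if Load >= 5 else 2 is discarded; Creep is fixed at -5.
Wear = -3Load - 4  [with Load=3]  = -13
Fatigue = Creep - 2Wear - 4  [with Creep=-5, Wear=-13]  = 17

17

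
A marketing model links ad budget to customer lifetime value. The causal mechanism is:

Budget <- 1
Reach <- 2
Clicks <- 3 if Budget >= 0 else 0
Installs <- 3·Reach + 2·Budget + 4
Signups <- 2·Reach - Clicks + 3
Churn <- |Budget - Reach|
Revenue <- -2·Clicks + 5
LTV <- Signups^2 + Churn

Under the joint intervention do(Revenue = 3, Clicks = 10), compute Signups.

Under do(Revenue = 3, Clicks = 10), each intervened variable's structural equation is replaced by its fixed value.
Signups = 2·Reach - Clicks + 3  [with Reach=2, Clicks=10]  = -3

-3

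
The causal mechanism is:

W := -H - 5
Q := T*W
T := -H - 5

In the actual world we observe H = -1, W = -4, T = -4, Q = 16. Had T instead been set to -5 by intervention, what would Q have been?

The intervention breaks the incoming arrows to T: T := -H - 5 no longer applies, and T = -5.
W = -H - 5  [with H=-1]  = -4
Q = T*W  [with T=-5, W=-4]  = 20

20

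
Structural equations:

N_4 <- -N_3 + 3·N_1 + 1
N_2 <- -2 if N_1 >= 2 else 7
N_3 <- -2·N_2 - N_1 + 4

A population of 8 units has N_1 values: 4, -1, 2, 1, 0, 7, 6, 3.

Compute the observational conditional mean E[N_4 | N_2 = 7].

Observing N_2=7 restricts to units where N_2's equation naturally yields 7: N_1 ∈ {-1, 1, 0}. In that subpopulation N_4 = 7, 15, 11, mean 11.

11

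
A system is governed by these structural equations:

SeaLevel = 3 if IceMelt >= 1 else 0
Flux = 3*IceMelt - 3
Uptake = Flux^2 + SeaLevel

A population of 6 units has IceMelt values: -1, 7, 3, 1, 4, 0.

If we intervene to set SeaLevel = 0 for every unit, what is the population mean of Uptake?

do(SeaLevel=0) breaks SeaLevel's dependence on IceMelt. With SeaLevel=0 fixed, Uptake across the units is 36, 324, 36, 0, 81, 9, mean 81.

81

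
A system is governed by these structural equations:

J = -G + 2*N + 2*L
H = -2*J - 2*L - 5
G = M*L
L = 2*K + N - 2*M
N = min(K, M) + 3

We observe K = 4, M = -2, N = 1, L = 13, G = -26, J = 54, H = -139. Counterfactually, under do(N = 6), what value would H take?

-209

The intervention breaks the incoming arrows to N: N = min(K, M) + 3 no longer applies, and N = 6.
L = 2*K + N - 2*M  [with K=4, N=6, M=-2]  = 18
G = M*L  [with M=-2, L=18]  = -36
J = -G + 2*N + 2*L  [with G=-36, N=6, L=18]  = 84
H = -2*J - 2*L - 5  [with J=84, L=18]  = -209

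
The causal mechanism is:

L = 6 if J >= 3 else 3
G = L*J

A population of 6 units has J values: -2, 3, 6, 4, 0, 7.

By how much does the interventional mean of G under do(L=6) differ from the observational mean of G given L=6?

Every unit gets L=6 under the intervention. G values become -12, 18, 36, 24, 0, 42; E[G|do(L=6)] = 18.
E[G|L=6] averages over only the 4 units with L=6 (J = 3, 6, 4, 7): G = 18, 36, 24, 42, mean 30.
Difference = 18 − 30 = -12.

-12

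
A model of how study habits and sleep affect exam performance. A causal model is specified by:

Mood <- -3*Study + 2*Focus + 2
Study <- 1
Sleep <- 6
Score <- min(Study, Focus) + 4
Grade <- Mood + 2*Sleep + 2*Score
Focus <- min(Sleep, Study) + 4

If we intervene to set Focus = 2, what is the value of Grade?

The intervention breaks the incoming arrows to Focus: Focus <- min(Sleep, Study) + 4 no longer applies, and Focus = 2.
Score = min(Study, Focus) + 4  [with Study=1, Focus=2]  = 5
Mood = -3*Study + 2*Focus + 2  [with Study=1, Focus=2]  = 3
Grade = Mood + 2*Sleep + 2*Score  [with Mood=3, Sleep=6, Score=5]  = 25

25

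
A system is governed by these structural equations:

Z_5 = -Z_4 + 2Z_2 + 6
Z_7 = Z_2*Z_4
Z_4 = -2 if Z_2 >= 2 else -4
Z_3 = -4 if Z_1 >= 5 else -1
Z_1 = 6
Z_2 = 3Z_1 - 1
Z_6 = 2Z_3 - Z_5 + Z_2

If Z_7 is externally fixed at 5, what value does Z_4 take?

Under do(Z_7=5), the mechanism Z_7 = Z_2*Z_4 is discarded; Z_7 is fixed at 5.
Since Z_4 is not a descendant of the intervened variable, it is unaffected.
Z_2 = 3Z_1 - 1  [with Z_1=6]  = 17
Z_4 = -2 if Z_2 >= 2 else -4  [with Z_2=17]  = -2

-2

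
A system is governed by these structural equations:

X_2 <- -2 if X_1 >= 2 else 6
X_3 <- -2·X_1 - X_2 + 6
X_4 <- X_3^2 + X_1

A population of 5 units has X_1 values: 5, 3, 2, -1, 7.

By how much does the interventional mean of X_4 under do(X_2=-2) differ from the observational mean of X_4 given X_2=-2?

Every unit gets X_2=-2 under the intervention. X_4 values become 9, 7, 18, 99, 43; E[X_4|do(X_2=-2)] = 35.2.
E[X_4|X_2=-2] averages over only the 4 units with X_2=-2 (X_1 = 5, 3, 2, 7): X_4 = 9, 7, 18, 43, mean 19.25.
Difference = 35.2 − 19.25 = 15.95.

15.95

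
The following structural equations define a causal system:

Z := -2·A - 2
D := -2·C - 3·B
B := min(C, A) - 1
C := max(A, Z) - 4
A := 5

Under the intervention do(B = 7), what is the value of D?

Intervening sets B = 7 and removes its equation (B := min(C, A) - 1).
Z = -2·A - 2  [with A=5]  = -12
C = max(A, Z) - 4  [with A=5, Z=-12]  = 1
D = -2·C - 3·B  [with C=1, B=7]  = -23

-23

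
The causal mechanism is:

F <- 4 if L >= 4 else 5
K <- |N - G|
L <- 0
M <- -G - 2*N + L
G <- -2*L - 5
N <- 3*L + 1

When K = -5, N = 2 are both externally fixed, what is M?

Under do(K = -5, N = 2), each intervened variable's structural equation is replaced by its fixed value.
G = -2*L - 5  [with L=0]  = -5
M = -G - 2*N + L  [with G=-5, N=2, L=0]  = 1

1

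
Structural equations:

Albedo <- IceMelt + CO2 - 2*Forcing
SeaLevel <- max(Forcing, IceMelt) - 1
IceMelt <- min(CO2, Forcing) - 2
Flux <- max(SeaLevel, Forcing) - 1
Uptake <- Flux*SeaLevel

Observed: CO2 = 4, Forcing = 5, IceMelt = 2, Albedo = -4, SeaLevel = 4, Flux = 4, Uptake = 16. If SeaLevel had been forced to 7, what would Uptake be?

42

Under do(SeaLevel=7), the mechanism SeaLevel <- max(Forcing, IceMelt) - 1 is discarded; SeaLevel is fixed at 7.
Flux = max(SeaLevel, Forcing) - 1  [with SeaLevel=7, Forcing=5]  = 6
Uptake = Flux*SeaLevel  [with Flux=6, SeaLevel=7]  = 42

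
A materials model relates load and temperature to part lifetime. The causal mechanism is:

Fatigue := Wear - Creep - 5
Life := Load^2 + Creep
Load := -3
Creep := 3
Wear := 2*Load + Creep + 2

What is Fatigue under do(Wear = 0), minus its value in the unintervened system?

The intervention breaks the incoming arrows to Wear: Wear := 2*Load + Creep + 2 no longer applies, and Wear = 0.
Fatigue = Wear - Creep - 5  [with Wear=0, Creep=3]  = -8
Without intervention: Wear = 2*Load + Creep + 2  [with Load=-3, Creep=3]  = -1; Fatigue = Wear - Creep - 5  [with Wear=-1, Creep=3]  = -9.
Change = -8 − (-9) = 1.

1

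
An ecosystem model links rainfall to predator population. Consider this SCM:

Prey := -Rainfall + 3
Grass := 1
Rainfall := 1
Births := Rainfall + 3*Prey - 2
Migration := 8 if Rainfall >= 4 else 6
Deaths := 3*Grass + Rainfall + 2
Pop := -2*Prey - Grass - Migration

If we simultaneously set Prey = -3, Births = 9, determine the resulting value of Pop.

Under do(Prey = -3, Births = 9), each intervened variable's structural equation is replaced by its fixed value.
Migration = 8 if Rainfall >= 4 else 6  [with Rainfall=1]  = 6
Pop = -2*Prey - Grass - Migration  [with Prey=-3, Grass=1, Migration=6]  = -1

-1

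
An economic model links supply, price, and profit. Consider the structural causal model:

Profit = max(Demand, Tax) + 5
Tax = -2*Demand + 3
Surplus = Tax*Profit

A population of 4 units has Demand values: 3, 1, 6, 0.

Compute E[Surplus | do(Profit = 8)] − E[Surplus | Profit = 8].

Under do(Profit=8), Profit's equation is replaced by Profit=8 for every unit. Per-unit Surplus: -24, 8, -72, 24. Mean = -16.
Observing Profit=8 restricts to units where Profit's equation naturally yields 8: Demand ∈ {3, 0}. In that subpopulation Surplus = -24, 24, mean 0.
Difference = -16 − 0 = -16.

-16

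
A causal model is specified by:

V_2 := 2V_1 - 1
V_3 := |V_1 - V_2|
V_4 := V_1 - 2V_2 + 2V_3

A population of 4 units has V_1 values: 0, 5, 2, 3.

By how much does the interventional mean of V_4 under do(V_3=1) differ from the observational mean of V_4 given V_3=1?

-4.5

The intervention sets V_3=1 in all 4 units regardless of V_1. Recomputing V_4 per unit gives 4, -11, -2, -5; average -3.5.
E[V_4|V_3=1] averages over only the 2 units with V_3=1 (V_1 = 0, 2): V_4 = 4, -2, mean 1.
Difference = -3.5 − 1 = -4.5.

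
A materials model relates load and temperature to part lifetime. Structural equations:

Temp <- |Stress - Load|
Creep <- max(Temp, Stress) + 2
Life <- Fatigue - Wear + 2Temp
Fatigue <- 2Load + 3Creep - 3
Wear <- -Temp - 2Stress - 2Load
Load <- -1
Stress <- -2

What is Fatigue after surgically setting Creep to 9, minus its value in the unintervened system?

18

Under do(Creep=9), the mechanism Creep <- max(Temp, Stress) + 2 is discarded; Creep is fixed at 9.
Fatigue = 2Load + 3Creep - 3  [with Load=-1, Creep=9]  = 22
Without intervention: Temp = |Stress - Load|  [with Stress=-2, Load=-1]  = 1; Creep = max(Temp, Stress) + 2  [with Temp=1, Stress=-2]  = 3; Fatigue = 2Load + 3Creep - 3  [with Load=-1, Creep=3]  = 4.
Change = 22 − 4 = 18.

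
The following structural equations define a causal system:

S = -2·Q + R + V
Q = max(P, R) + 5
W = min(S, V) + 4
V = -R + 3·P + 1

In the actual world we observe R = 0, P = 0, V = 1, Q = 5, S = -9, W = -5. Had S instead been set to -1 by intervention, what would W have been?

3

The intervention breaks the incoming arrows to S: S = -2·Q + R + V no longer applies, and S = -1.
V = -R + 3·P + 1  [with R=0, P=0]  = 1
W = min(S, V) + 4  [with S=-1, V=1]  = 3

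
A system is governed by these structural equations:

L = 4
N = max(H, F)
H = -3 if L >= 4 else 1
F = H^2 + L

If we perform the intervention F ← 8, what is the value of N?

8

The intervention breaks the incoming arrows to F: F = H^2 + L no longer applies, and F = 8.
H = -3 if L >= 4 else 1  [with L=4]  = -3
N = max(H, F)  [with H=-3, F=8]  = 8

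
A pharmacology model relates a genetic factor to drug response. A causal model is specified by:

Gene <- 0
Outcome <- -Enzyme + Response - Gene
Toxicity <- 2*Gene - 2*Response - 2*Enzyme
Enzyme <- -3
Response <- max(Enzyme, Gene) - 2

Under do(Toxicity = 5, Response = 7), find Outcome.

10

The joint intervention fixes Toxicity = 5, Response = 7, removing each variable's own equation.
Outcome = -Enzyme + Response - Gene  [with Enzyme=-3, Response=7, Gene=0]  = 10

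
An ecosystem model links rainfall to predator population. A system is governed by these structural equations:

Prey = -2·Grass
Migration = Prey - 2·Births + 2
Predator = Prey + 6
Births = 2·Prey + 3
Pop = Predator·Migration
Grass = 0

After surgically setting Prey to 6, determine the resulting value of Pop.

-264

Under do(Prey=6), the mechanism Prey = -2·Grass is discarded; Prey is fixed at 6.
Predator = Prey + 6  [with Prey=6]  = 12
Births = 2·Prey + 3  [with Prey=6]  = 15
Migration = Prey - 2·Births + 2  [with Prey=6, Births=15]  = -22
Pop = Predator·Migration  [with Predator=12, Migration=-22]  = -264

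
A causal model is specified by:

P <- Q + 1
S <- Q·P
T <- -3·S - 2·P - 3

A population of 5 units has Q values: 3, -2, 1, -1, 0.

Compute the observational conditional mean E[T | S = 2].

-10

Conditioning on S=2 selects the 2 unit(s) with Q ∈ {-2, 1}. Their T values: -7, -13. Mean = -10.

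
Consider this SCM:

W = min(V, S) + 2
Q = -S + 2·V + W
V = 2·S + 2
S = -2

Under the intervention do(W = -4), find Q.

-6

The intervention breaks the incoming arrows to W: W = min(V, S) + 2 no longer applies, and W = -4.
V = 2·S + 2  [with S=-2]  = -2
Q = -S + 2·V + W  [with S=-2, V=-2, W=-4]  = -6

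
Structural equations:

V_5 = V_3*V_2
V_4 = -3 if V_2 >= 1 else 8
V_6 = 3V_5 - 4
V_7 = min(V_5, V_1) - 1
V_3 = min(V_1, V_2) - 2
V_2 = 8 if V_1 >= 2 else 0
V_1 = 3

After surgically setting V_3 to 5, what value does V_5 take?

40

do(V_3=5) replaces the equation V_3 = min(V_1, V_2) - 2 with the constant V_3 = 5.
V_2 = 8 if V_1 >= 2 else 0  [with V_1=3]  = 8
V_5 = V_3*V_2  [with V_3=5, V_2=8]  = 40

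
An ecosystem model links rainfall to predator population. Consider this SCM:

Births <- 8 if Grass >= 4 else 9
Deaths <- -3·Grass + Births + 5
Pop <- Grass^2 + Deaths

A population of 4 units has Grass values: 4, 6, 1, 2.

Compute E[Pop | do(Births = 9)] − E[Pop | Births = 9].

Under do(Births=9), Births's equation is replaced by Births=9 for every unit. Per-unit Pop: 18, 32, 12, 12. Mean = 18.5.
E[Pop|Births=9] averages over only the 2 units with Births=9 (Grass = 1, 2): Pop = 12, 12, mean 12.
Difference = 18.5 − 12 = 6.5.

6.5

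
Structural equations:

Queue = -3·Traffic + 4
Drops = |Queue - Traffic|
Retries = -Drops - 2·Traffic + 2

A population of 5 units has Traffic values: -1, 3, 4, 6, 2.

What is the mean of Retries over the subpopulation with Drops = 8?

-8

Observing Drops=8 restricts to units where Drops's equation naturally yields 8: Traffic ∈ {-1, 3}. In that subpopulation Retries = -4, -12, mean -8.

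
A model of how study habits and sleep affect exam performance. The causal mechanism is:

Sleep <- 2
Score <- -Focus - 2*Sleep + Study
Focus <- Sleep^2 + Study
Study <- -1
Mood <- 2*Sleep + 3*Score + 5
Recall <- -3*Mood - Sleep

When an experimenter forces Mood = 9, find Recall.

-29

The intervention breaks the incoming arrows to Mood: Mood <- 2*Sleep + 3*Score + 5 no longer applies, and Mood = 9.
Recall = -3*Mood - Sleep  [with Mood=9, Sleep=2]  = -29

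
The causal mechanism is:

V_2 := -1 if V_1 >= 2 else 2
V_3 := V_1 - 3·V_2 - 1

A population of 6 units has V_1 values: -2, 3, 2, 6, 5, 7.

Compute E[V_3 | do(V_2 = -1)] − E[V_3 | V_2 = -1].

do(V_2=-1) breaks V_2's dependence on V_1. With V_2=-1 fixed, V_3 across the units is 0, 5, 4, 8, 7, 9, mean 5.5.
E[V_3|V_2=-1] averages over only the 5 units with V_2=-1 (V_1 = 3, 2, 6, 5, 7): V_3 = 5, 4, 8, 7, 9, mean 6.6.
Difference = 5.5 − 6.6 = -1.1.

-1.1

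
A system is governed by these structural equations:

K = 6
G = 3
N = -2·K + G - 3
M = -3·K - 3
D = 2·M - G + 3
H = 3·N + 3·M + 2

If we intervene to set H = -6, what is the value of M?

do(H=-6) replaces the equation H = 3·N + 3·M + 2 with the constant H = -6.
No directed path runs from H to M, so M keeps its natural value.
M = -3·K - 3  [with K=6]  = -21

-21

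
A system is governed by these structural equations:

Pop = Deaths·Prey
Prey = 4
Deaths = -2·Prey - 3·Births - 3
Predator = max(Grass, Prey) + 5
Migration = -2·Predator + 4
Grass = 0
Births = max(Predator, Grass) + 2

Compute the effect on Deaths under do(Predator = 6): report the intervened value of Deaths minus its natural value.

9

do(Predator=6) replaces the equation Predator = max(Grass, Prey) + 5 with the constant Predator = 6.
Births = max(Predator, Grass) + 2  [with Predator=6, Grass=0]  = 8
Deaths = -2·Prey - 3·Births - 3  [with Prey=4, Births=8]  = -35
Without intervention: Predator = max(Grass, Prey) + 5  [with Grass=0, Prey=4]  = 9; Births = max(Predator, Grass) + 2  [with Predator=9, Grass=0]  = 11; Deaths = -2·Prey - 3·Births - 3  [with Prey=4, Births=11]  = -44.
Change = -35 − (-44) = 9.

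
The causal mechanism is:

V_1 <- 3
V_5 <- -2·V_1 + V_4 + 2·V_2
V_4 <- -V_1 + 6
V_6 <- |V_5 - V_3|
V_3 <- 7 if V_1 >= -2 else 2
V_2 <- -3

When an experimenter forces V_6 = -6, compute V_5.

-9

do(V_6=-6) replaces the equation V_6 <- |V_5 - V_3| with the constant V_6 = -6.
Since V_5 is not a descendant of the intervened variable, it is unaffected.
V_4 = -V_1 + 6  [with V_1=3]  = 3
V_5 = -2·V_1 + V_4 + 2·V_2  [with V_1=3, V_4=3, V_2=-3]  = -9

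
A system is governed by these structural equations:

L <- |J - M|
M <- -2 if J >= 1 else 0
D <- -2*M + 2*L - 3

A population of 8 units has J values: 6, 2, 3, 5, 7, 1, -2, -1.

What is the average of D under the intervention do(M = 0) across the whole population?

3.75

Every unit gets M=0 under the intervention. D values become 9, 1, 3, 7, 11, -1, 1, -1; E[D|do(M=0)] = 3.75.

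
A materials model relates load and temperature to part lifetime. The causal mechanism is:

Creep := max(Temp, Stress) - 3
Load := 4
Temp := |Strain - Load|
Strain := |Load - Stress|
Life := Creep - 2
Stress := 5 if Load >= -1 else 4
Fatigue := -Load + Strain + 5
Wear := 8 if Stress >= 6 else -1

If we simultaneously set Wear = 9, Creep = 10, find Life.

Under do(Wear = 9, Creep = 10), each intervened variable's structural equation is replaced by its fixed value.
Life = Creep - 2  [with Creep=10]  = 8

8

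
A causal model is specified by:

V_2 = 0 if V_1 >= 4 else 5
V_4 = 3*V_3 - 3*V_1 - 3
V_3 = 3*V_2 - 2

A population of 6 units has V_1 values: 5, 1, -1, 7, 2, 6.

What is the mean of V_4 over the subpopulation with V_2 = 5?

34

Observing V_2=5 restricts to units where V_2's equation naturally yields 5: V_1 ∈ {1, -1, 2}. In that subpopulation V_4 = 33, 39, 30, mean 34.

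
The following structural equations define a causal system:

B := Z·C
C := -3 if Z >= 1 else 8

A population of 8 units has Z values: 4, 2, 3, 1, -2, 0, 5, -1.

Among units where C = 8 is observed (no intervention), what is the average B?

-8

Conditioning on C=8 selects the 3 unit(s) with Z ∈ {-2, 0, -1}. Their B values: -16, 0, -8. Mean = -8.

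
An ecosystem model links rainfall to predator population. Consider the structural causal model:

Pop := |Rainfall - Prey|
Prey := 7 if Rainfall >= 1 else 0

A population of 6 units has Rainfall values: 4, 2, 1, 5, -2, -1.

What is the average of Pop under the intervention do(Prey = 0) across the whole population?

Every unit gets Prey=0 under the intervention. Pop values become 4, 2, 1, 5, 2, 1; E[Pop|do(Prey=0)] = 2.5.

2.5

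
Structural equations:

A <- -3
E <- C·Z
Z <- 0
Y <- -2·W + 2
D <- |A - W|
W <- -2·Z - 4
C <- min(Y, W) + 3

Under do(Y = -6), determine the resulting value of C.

The intervention breaks the incoming arrows to Y: Y <- -2·W + 2 no longer applies, and Y = -6.
W = -2·Z - 4  [with Z=0]  = -4
C = min(Y, W) + 3  [with Y=-6, W=-4]  = -3

-3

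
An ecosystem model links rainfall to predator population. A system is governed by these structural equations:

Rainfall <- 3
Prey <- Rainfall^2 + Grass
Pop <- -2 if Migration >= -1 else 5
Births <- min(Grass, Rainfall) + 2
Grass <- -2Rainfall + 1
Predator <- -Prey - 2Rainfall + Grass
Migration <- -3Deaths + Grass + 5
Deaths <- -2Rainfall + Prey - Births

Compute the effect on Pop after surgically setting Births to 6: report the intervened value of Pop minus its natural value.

do(Births=6) replaces the equation Births <- min(Grass, Rainfall) + 2 with the constant Births = 6.
Grass = -2Rainfall + 1  [with Rainfall=3]  = -5
Prey = Rainfall^2 + Grass  [with Rainfall=3, Grass=-5]  = 4
Deaths = -2Rainfall + Prey - Births  [with Rainfall=3, Prey=4, Births=6]  = -8
Migration = -3Deaths + Grass + 5  [with Deaths=-8, Grass=-5]  = 24
Pop = -2 if Migration >= -1 else 5  [with Migration=24]  = -2
Without intervention: Grass = -2Rainfall + 1  [with Rainfall=3]  = -5; Prey = Rainfall^2 + Grass  [with Rainfall=3, Grass=-5]  = 4; Births = min(Grass, Rainfall) + 2  [with Grass=-5, Rainfall=3]  = -3; Deaths = -2Rainfall + Prey - Births  [with Rainfall=3, Prey=4, Births=-3]  = 1; Migration = -3Deaths + Grass + 5  [with Deaths=1, Grass=-5]  = -3; Pop = -2 if Migration >= -1 else 5  [with Migration=-3]  = 5.
Change = -2 − 5 = -7.

-7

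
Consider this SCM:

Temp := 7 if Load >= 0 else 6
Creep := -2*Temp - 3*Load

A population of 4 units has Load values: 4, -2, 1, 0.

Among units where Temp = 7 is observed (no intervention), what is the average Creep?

E[Creep|Temp=7] averages over only the 3 units with Temp=7 (Load = 4, 1, 0): Creep = -26, -17, -14, mean -19.

-19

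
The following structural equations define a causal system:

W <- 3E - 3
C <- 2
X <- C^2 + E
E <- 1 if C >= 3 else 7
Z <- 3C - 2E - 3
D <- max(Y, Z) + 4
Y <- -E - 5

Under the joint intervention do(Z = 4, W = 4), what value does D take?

Under do(Z = 4, W = 4), each intervened variable's structural equation is replaced by its fixed value.
E = 1 if C >= 3 else 7  [with C=2]  = 7
Y = -E - 5  [with E=7]  = -12
D = max(Y, Z) + 4  [with Y=-12, Z=4]  = 8

8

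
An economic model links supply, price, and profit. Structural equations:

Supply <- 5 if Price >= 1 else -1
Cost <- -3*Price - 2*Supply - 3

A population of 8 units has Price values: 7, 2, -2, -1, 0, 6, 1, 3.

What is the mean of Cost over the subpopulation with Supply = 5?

-24.4

Observing Supply=5 restricts to units where Supply's equation naturally yields 5: Price ∈ {7, 2, 6, 1, 3}. In that subpopulation Cost = -34, -19, -31, -16, -22, mean -24.4.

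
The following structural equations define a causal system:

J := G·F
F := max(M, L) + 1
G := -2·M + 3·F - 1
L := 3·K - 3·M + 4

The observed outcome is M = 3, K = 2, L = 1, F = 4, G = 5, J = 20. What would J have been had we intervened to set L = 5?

The intervention breaks the incoming arrows to L: L := 3·K - 3·M + 4 no longer applies, and L = 5.
F = max(M, L) + 1  [with M=3, L=5]  = 6
G = -2·M + 3·F - 1  [with M=3, F=6]  = 11
J = G·F  [with G=11, F=6]  = 66

66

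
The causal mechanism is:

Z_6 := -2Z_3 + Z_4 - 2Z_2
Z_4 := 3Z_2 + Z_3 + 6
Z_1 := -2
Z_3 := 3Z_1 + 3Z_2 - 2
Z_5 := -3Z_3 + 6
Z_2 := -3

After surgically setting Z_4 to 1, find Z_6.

Under do(Z_4=1), the mechanism Z_4 := 3Z_2 + Z_3 + 6 is discarded; Z_4 is fixed at 1.
Z_3 = 3Z_1 + 3Z_2 - 2  [with Z_1=-2, Z_2=-3]  = -17
Z_6 = -2Z_3 + Z_4 - 2Z_2  [with Z_3=-17, Z_4=1, Z_2=-3]  = 41

41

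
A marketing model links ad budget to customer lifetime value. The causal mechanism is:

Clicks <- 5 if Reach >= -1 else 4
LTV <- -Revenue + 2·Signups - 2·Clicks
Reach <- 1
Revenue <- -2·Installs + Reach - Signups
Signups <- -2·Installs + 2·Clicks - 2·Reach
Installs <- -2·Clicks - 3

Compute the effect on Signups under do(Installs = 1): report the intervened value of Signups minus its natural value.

The intervention breaks the incoming arrows to Installs: Installs <- -2·Clicks - 3 no longer applies, and Installs = 1.
Clicks = 5 if Reach >= -1 else 4  [with Reach=1]  = 5
Signups = -2·Installs + 2·Clicks - 2·Reach  [with Installs=1, Clicks=5, Reach=1]  = 6
Without intervention: Clicks = 5 if Reach >= -1 else 4  [with Reach=1]  = 5; Installs = -2·Clicks - 3  [with Clicks=5]  = -13; Signups = -2·Installs + 2·Clicks - 2·Reach  [with Installs=-13, Clicks=5, Reach=1]  = 34.
Change = 6 − 34 = -28.

-28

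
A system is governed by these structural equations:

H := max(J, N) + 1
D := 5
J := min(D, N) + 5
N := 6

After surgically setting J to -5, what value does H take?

The intervention breaks the incoming arrows to J: J := min(D, N) + 5 no longer applies, and J = -5.
H = max(J, N) + 1  [with J=-5, N=6]  = 7

7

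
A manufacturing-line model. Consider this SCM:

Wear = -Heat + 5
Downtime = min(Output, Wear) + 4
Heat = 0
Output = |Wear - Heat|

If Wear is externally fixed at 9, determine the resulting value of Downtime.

13

Under do(Wear=9), the mechanism Wear = -Heat + 5 is discarded; Wear is fixed at 9.
Output = |Wear - Heat|  [with Wear=9, Heat=0]  = 9
Downtime = min(Output, Wear) + 4  [with Output=9, Wear=9]  = 13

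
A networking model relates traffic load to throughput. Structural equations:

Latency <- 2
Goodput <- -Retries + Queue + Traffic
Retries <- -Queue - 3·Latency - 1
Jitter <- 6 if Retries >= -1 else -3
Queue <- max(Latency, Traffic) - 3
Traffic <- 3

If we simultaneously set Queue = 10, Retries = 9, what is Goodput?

Setting Queue = 10, Retries = 9 by intervention discards those variables' equations.
Goodput = -Retries + Queue + Traffic  [with Retries=9, Queue=10, Traffic=3]  = 4

4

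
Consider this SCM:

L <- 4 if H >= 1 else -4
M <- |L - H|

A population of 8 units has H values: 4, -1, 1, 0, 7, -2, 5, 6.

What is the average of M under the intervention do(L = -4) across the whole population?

6.5

do(L=-4) breaks L's dependence on H. With L=-4 fixed, M across the units is 8, 3, 5, 4, 11, 2, 9, 10, mean 6.5.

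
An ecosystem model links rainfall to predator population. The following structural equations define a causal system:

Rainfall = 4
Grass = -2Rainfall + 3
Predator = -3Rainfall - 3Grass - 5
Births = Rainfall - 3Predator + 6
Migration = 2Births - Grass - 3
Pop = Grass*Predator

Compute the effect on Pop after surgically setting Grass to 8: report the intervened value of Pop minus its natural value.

-338

Under do(Grass=8), the mechanism Grass = -2Rainfall + 3 is discarded; Grass is fixed at 8.
Predator = -3Rainfall - 3Grass - 5  [with Rainfall=4, Grass=8]  = -41
Pop = Grass*Predator  [with Grass=8, Predator=-41]  = -328
Without intervention: Grass = -2Rainfall + 3  [with Rainfall=4]  = -5; Predator = -3Rainfall - 3Grass - 5  [with Rainfall=4, Grass=-5]  = -2; Pop = Grass*Predator  [with Grass=-5, Predator=-2]  = 10.
Change = -328 − 10 = -338.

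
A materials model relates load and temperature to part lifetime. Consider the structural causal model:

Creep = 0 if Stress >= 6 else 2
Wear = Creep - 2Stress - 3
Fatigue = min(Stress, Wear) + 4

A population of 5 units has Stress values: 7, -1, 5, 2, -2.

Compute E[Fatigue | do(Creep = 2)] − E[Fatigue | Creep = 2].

-2.05

Under do(Creep=2), Creep's equation is replaced by Creep=2 for every unit. Per-unit Fatigue: -11, 3, -7, -1, 2. Mean = -2.8.
Conditioning on Creep=2 selects the 4 unit(s) with Stress ∈ {-1, 5, 2, -2}. Their Fatigue values: 3, -7, -1, 2. Mean = -0.75.
Difference = -2.8 − (-0.75) = -2.05.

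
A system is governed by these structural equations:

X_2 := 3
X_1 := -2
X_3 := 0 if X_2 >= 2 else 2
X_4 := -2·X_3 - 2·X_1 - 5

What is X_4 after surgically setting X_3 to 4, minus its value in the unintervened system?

-8

The intervention breaks the incoming arrows to X_3: X_3 := 0 if X_2 >= 2 else 2 no longer applies, and X_3 = 4.
X_4 = -2·X_3 - 2·X_1 - 5  [with X_3=4, X_1=-2]  = -9
Without intervention: X_3 = 0 if X_2 >= 2 else 2  [with X_2=3]  = 0; X_4 = -2·X_3 - 2·X_1 - 5  [with X_3=0, X_1=-2]  = -1.
Change = -9 − (-1) = -8.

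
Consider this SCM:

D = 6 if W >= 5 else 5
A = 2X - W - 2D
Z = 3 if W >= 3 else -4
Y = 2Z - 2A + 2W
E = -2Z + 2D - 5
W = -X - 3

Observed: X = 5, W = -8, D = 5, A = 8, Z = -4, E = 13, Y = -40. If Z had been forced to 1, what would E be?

The intervention breaks the incoming arrows to Z: Z = 3 if W >= 3 else -4 no longer applies, and Z = 1.
W = -X - 3  [with X=5]  = -8
D = 6 if W >= 5 else 5  [with W=-8]  = 5
E = -2Z + 2D - 5  [with Z=1, D=5]  = 3

3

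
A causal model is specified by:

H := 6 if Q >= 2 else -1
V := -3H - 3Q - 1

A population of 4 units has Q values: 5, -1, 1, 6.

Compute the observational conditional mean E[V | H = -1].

2

E[V|H=-1] averages over only the 2 units with H=-1 (Q = -1, 1): V = 5, -1, mean 2.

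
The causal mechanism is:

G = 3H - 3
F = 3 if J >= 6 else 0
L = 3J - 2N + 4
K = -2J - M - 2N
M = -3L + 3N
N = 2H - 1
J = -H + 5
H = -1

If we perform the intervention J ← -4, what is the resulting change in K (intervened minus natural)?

-70

The intervention breaks the incoming arrows to J: J = -H + 5 no longer applies, and J = -4.
N = 2H - 1  [with H=-1]  = -3
L = 3J - 2N + 4  [with J=-4, N=-3]  = -2
M = -3L + 3N  [with L=-2, N=-3]  = -3
K = -2J - M - 2N  [with J=-4, M=-3, N=-3]  = 17
Without intervention: N = 2H - 1  [with H=-1]  = -3; J = -H + 5  [with H=-1]  = 6; L = 3J - 2N + 4  [with J=6, N=-3]  = 28; M = -3L + 3N  [with L=28, N=-3]  = -93; K = -2J - M - 2N  [with J=6, M=-93, N=-3]  = 87.
Change = 17 − 87 = -70.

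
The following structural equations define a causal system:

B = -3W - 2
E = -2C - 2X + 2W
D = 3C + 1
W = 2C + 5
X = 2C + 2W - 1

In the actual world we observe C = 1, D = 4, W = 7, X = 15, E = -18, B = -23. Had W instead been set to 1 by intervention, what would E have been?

do(W=1) replaces the equation W = 2C + 5 with the constant W = 1.
X = 2C + 2W - 1  [with C=1, W=1]  = 3
E = -2C - 2X + 2W  [with C=1, X=3, W=1]  = -6

-6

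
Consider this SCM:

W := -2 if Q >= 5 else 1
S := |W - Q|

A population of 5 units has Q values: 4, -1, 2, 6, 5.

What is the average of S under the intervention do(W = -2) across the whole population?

do(W=-2) breaks W's dependence on Q. With W=-2 fixed, S across the units is 6, 1, 4, 8, 7, mean 5.2.

5.2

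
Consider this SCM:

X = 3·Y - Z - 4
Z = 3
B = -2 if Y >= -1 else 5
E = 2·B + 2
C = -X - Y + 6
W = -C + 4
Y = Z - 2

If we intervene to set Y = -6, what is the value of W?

do(Y=-6) replaces the equation Y = Z - 2 with the constant Y = -6.
X = 3·Y - Z - 4  [with Y=-6, Z=3]  = -25
C = -X - Y + 6  [with X=-25, Y=-6]  = 37
W = -C + 4  [with C=37]  = -33

-33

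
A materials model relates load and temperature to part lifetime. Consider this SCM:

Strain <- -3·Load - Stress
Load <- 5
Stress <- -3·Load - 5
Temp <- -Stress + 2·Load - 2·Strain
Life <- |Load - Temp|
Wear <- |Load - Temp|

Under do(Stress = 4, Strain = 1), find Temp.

4

Setting Stress = 4, Strain = 1 by intervention discards those variables' equations.
Temp = -Stress + 2·Load - 2·Strain  [with Stress=4, Load=5, Strain=1]  = 4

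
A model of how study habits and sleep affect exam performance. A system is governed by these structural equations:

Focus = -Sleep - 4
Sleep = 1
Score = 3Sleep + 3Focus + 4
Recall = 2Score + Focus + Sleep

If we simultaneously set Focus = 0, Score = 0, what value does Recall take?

1

Setting Focus = 0, Score = 0 by intervention discards those variables' equations.
Recall = 2Score + Focus + Sleep  [with Score=0, Focus=0, Sleep=1]  = 1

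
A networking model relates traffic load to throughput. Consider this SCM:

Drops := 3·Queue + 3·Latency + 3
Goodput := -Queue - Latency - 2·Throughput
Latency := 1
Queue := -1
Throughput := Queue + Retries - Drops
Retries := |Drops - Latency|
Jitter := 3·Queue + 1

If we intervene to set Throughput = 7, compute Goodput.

-14

Intervening sets Throughput = 7 and removes its equation (Throughput := Queue + Retries - Drops).
Goodput = -Queue - Latency - 2·Throughput  [with Queue=-1, Latency=1, Throughput=7]  = -14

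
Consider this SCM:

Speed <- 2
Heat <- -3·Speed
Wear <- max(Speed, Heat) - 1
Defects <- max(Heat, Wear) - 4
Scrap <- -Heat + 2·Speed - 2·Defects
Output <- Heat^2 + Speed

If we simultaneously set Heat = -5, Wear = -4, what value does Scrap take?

Under do(Heat = -5, Wear = -4), each intervened variable's structural equation is replaced by its fixed value.
Defects = max(Heat, Wear) - 4  [with Heat=-5, Wear=-4]  = -8
Scrap = -Heat + 2·Speed - 2·Defects  [with Heat=-5, Speed=2, Defects=-8]  = 25

25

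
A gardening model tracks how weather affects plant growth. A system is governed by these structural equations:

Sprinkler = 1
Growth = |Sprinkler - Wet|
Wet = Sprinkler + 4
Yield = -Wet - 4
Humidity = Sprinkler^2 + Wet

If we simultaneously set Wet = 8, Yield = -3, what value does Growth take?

Under do(Wet = 8, Yield = -3), each intervened variable's structural equation is replaced by its fixed value.
Growth = |Sprinkler - Wet|  [with Sprinkler=1, Wet=8]  = 7

7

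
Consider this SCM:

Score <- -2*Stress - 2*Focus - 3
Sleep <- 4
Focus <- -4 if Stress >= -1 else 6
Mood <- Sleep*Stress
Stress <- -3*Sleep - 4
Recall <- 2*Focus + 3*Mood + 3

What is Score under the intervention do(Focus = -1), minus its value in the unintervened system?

14

The intervention breaks the incoming arrows to Focus: Focus <- -4 if Stress >= -1 else 6 no longer applies, and Focus = -1.
Stress = -3*Sleep - 4  [with Sleep=4]  = -16
Score = -2*Stress - 2*Focus - 3  [with Stress=-16, Focus=-1]  = 31
Without intervention: Stress = -3*Sleep - 4  [with Sleep=4]  = -16; Focus = -4 if Stress >= -1 else 6  [with Stress=-16]  = 6; Score = -2*Stress - 2*Focus - 3  [with Stress=-16, Focus=6]  = 17.
Change = 31 − 17 = 14.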